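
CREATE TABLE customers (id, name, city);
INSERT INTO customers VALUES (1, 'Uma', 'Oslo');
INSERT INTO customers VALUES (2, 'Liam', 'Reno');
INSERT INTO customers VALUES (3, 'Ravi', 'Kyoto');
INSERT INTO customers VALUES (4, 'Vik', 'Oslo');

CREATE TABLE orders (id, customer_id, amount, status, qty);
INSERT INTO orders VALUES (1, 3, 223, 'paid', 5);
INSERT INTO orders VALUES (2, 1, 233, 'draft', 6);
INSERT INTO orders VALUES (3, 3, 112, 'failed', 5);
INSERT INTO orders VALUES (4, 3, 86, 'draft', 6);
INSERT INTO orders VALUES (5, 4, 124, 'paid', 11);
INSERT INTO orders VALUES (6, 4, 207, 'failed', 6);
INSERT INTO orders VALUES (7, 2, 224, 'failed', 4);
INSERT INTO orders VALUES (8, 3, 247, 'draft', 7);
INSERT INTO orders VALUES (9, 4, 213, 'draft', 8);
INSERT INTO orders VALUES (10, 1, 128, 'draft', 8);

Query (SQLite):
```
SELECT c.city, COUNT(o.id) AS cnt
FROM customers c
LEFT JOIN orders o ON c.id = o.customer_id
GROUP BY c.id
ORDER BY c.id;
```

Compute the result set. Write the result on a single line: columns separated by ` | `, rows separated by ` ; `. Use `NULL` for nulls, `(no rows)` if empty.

LEFT JOIN keeps every customers row; unmatched ones get NULL for orders columns.
Group by customers.id and compute COUNT(o.id). COUNT(col) of an all-NULL group is 0.
  1: ids {2, 10} → COUNT(o.id)=2
  2: ids {7} → COUNT(o.id)=1
  3: ids {1, 3, 4, 8} → COUNT(o.id)=4
  4: ids {5, 6, 9} → COUNT(o.id)=3

Oslo | 2 ; Reno | 1 ; Kyoto | 4 ; Oslo | 3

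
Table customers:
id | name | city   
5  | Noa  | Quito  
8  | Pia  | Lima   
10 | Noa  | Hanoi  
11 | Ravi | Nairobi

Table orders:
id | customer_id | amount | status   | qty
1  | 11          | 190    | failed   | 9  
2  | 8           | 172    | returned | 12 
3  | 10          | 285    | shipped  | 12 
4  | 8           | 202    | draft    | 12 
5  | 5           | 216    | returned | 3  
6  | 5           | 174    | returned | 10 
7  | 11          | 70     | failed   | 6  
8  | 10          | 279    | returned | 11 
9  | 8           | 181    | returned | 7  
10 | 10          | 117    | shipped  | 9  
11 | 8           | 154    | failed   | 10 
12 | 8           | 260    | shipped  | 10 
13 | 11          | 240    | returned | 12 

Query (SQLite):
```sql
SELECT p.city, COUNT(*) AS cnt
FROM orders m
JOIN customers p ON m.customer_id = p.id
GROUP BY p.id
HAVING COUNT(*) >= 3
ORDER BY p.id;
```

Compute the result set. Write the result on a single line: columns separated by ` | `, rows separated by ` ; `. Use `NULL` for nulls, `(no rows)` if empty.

Join each orders row to its customers via customer_id.
Group joined rows by customers.id; compute COUNT(*) per group.
HAVING: keep groups with count ≥ 3.
  5: ids {5, 6} → COUNT(*)=2
  8: ids {2, 4, 9, 11, 12} → COUNT(*)=5
  10: ids {3, 8, 10} → COUNT(*)=3
  11: ids {1, 7, 13} → COUNT(*)=3

Lima | 5 ; Hanoi | 3 ; Nairobi | 3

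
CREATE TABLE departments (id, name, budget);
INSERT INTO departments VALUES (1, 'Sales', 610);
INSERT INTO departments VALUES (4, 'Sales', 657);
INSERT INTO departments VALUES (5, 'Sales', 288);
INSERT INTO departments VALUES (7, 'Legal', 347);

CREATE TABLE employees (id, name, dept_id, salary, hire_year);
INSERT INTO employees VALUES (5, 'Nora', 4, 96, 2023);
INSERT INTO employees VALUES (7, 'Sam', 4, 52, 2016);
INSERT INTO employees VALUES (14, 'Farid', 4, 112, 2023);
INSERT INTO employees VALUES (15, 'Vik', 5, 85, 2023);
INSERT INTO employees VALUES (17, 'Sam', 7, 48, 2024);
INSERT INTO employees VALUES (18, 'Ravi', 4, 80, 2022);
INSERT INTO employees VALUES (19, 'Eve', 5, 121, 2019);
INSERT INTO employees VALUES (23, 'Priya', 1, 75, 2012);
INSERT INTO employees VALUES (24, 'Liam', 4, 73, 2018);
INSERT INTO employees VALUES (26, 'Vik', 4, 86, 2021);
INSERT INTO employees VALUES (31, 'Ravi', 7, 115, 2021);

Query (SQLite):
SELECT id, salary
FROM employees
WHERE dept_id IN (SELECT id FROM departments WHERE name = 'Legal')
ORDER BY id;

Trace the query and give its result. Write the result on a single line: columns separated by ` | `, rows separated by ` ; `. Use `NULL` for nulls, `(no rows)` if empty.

17 | 48 ; 31 | 115

Inner query: departments.id where name = 'Legal'.
Outer: keep employees rows whose dept_id is in that set.
Inner query → {7}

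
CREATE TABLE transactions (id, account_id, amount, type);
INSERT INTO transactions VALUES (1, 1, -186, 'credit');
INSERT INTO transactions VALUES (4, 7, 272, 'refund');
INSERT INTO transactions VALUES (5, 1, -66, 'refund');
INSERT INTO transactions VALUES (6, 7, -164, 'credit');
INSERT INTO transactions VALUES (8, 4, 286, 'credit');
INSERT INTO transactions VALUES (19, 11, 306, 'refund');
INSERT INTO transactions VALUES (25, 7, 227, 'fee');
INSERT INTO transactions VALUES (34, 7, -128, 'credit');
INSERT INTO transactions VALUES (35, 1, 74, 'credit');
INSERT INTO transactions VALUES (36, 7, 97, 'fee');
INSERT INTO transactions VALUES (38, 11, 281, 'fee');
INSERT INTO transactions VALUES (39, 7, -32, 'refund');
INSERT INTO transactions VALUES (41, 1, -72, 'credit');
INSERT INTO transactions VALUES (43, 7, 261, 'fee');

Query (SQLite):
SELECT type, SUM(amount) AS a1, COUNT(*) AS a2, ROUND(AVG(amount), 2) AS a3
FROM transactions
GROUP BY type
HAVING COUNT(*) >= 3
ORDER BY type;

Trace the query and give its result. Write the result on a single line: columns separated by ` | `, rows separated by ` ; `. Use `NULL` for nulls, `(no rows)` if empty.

credit | -190 | 6 | -31.67 ; fee | 866 | 4 | 216.5 ; refund | 480 | 4 | 120

Group transactions by type.
Per group compute: SUM(amount), COUNT(*), ROUND(AVG(amount), 2).
HAVING: drop groups with fewer than 3 rows.
  credit: ids {1, 6, 8, 34, 35, 41} → SUM(amount)=-190, COUNT(*)=6, ROUND(AVG(amount), 2)=-31.67
  fee: ids {25, 36, 38, 43} → SUM(amount)=866, COUNT(*)=4, ROUND(AVG(amount), 2)=216.5
  refund: ids {4, 5, 19, 39} → SUM(amount)=480, COUNT(*)=4, ROUND(AVG(amount), 2)=120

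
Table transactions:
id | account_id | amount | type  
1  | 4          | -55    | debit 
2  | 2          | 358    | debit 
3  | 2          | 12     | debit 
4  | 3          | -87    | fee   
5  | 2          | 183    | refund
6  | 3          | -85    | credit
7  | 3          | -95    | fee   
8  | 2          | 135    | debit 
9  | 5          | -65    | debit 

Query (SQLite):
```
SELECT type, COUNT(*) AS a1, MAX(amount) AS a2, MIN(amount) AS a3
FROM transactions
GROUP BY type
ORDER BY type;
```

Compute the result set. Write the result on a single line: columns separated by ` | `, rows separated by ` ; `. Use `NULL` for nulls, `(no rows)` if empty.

Group transactions by type.
Per group compute: COUNT(*), MAX(amount), MIN(amount).
  credit: ids {6} → COUNT(*)=1, MAX(amount)=-85, MIN(amount)=-85
  debit: ids {1, 2, 3, 8, 9} → COUNT(*)=5, MAX(amount)=358, MIN(amount)=-65
  fee: ids {4, 7} → COUNT(*)=2, MAX(amount)=-87, MIN(amount)=-95
  refund: ids {5} → COUNT(*)=1, MAX(amount)=183, MIN(amount)=183

credit | 1 | -85 | -85 ; debit | 5 | 358 | -65 ; fee | 2 | -87 | -95 ; refund | 1 | 183 | 183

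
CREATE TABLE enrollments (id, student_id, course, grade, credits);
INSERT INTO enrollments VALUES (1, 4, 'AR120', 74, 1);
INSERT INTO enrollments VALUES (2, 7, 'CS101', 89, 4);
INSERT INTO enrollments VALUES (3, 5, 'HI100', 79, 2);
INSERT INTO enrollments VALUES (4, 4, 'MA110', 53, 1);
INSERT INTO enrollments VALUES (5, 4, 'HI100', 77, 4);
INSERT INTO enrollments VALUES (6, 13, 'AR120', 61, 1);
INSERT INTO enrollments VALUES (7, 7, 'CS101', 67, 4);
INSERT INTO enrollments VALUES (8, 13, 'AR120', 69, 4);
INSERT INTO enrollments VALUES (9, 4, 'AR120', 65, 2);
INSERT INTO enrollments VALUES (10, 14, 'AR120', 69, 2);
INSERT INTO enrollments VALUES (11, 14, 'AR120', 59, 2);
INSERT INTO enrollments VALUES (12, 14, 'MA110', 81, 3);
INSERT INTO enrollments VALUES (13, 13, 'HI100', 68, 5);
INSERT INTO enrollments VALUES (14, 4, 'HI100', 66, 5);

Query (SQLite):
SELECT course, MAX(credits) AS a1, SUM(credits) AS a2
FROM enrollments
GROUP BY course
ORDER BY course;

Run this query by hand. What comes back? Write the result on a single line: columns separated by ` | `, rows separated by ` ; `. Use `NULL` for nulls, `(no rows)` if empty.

AR120 | 4 | 12 ; CS101 | 4 | 8 ; HI100 | 5 | 16 ; MA110 | 3 | 4

Group enrollments by course.
Per group compute: MAX(credits), SUM(credits).
  AR120: ids {1, 6, 8, 9, 10, 11} → MAX(credits)=4, SUM(credits)=12
  CS101: ids {2, 7} → MAX(credits)=4, SUM(credits)=8
  HI100: ids {3, 5, 13, 14} → MAX(credits)=5, SUM(credits)=16
  MA110: ids {4, 12} → MAX(credits)=3, SUM(credits)=4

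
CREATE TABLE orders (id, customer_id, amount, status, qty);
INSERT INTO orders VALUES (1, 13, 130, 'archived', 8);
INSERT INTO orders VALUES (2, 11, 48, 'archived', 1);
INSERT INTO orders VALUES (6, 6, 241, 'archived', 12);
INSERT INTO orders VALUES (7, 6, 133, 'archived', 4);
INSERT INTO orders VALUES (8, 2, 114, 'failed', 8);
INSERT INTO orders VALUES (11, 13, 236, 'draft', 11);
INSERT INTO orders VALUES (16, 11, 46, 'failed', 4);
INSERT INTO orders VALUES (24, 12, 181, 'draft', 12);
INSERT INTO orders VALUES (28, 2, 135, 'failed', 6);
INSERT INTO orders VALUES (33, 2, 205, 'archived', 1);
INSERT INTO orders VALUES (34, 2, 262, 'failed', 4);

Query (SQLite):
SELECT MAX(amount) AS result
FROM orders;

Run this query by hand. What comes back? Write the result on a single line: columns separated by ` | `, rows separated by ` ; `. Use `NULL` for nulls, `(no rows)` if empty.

All amount values: [130, 48, 241, 133, 114, 236, 46, 181, 135, 205, 262].
MAX of non-NULL values = 262.

262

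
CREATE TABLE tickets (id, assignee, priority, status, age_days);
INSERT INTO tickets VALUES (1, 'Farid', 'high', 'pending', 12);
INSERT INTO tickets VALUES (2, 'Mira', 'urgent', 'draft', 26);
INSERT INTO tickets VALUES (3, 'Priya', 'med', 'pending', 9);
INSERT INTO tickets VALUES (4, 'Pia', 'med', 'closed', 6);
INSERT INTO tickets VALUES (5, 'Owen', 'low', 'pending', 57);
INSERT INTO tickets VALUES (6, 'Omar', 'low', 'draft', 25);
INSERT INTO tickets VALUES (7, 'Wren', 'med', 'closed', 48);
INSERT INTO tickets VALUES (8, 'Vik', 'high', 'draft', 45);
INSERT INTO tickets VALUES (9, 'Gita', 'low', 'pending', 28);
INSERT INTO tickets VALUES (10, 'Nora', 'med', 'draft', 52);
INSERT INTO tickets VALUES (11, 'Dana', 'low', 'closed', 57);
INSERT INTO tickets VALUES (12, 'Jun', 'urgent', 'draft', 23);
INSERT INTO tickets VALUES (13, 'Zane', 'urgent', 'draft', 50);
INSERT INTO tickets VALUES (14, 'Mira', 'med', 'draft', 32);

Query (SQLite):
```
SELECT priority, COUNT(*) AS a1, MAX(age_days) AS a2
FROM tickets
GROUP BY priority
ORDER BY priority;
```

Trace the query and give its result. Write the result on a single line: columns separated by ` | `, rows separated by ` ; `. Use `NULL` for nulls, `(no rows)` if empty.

high | 2 | 45 ; low | 4 | 57 ; med | 5 | 52 ; urgent | 3 | 50

Group tickets by priority.
Per group compute: COUNT(*), MAX(age_days).
  high: ids {1, 8} → COUNT(*)=2, MAX(age_days)=45
  low: ids {5, 6, 9, 11} → COUNT(*)=4, MAX(age_days)=57
  med: ids {3, 4, 7, 10, 14} → COUNT(*)=5, MAX(age_days)=52
  urgent: ids {2, 12, 13} → COUNT(*)=3, MAX(age_days)=50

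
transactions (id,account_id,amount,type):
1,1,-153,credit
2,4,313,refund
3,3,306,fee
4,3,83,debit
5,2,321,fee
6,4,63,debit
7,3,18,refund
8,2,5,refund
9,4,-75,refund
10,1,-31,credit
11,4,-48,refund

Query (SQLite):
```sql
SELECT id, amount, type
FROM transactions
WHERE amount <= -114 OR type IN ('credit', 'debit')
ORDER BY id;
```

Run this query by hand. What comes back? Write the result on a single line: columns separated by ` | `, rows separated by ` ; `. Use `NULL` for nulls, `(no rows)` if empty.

amount <= -114: ids {1}
type IN ('credit', 'debit'): ids {1, 4, 6, 10}
Combine with OR.

1 | -153 | credit ; 4 | 83 | debit ; 6 | 63 | debit ; 10 | -31 | credit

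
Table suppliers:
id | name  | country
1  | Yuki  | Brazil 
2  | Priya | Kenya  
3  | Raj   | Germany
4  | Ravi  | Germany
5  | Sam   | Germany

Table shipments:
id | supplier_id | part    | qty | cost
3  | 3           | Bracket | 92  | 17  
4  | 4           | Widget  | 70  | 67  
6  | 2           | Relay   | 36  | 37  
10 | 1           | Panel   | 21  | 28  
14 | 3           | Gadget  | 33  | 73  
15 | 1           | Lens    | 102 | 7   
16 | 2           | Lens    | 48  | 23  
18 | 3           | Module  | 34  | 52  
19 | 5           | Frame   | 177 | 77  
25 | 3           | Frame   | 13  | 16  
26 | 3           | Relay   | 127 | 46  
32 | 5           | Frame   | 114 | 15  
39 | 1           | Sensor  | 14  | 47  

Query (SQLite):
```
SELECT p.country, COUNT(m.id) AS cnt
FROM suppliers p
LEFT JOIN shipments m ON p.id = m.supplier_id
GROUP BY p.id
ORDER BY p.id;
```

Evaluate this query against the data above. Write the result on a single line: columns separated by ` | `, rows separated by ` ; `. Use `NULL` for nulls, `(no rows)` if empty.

Brazil | 3 ; Kenya | 2 ; Germany | 5 ; Germany | 1 ; Germany | 2

LEFT JOIN keeps every suppliers row; unmatched ones get NULL for shipments columns.
Group by suppliers.id and compute COUNT(m.id). COUNT(col) of an all-NULL group is 0.
  1: ids {10, 15, 39} → COUNT(m.id)=3
  2: ids {6, 16} → COUNT(m.id)=2
  3: ids {3, 14, 18, 25, 26} → COUNT(m.id)=5
  4: ids {4} → COUNT(m.id)=1
  5: ids {19, 32} → COUNT(m.id)=2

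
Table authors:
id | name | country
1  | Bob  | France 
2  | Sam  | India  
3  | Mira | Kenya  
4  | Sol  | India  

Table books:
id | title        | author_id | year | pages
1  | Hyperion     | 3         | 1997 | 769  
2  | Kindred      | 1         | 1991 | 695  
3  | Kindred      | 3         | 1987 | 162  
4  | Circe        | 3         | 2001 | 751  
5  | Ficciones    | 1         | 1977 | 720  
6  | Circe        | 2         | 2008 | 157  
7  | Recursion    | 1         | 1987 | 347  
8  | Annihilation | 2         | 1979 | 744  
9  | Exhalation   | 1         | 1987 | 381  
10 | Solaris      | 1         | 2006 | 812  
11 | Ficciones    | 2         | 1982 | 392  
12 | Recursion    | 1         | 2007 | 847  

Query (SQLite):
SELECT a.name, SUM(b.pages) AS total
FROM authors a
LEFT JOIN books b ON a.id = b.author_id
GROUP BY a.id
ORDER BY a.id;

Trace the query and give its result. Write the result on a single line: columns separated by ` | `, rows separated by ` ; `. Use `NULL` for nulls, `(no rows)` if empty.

Bob | 3802 ; Sam | 1293 ; Mira | 1682 ; Sol | NULL

LEFT JOIN keeps every authors row; unmatched ones get NULL for books columns.
Group by authors.id and compute SUM(b.pages). SUM over an all-NULL group is NULL.
  1: ids {2, 5, 7, 9, 10, 12} → SUM(b.pages)=3802
  2: ids {6, 8, 11} → SUM(b.pages)=1293
  3: ids {1, 3, 4} → SUM(b.pages)=1682
  4: ids {—} → SUM(b.pages)=NULL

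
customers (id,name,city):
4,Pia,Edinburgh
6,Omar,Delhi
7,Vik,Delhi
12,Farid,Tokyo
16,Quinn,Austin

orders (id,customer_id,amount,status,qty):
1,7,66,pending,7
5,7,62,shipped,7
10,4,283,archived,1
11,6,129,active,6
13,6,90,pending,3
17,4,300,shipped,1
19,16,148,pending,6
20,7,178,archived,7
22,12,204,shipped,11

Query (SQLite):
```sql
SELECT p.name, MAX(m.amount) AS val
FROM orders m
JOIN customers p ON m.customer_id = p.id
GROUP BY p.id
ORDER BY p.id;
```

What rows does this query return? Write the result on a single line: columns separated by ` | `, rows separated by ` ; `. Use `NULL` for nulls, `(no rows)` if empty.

Join each orders row to its customers via customer_id.
Group joined rows by customers.id; compute MAX(m.amount) per group.
  4: ids {10, 17} → MAX(m.amount)=300
  6: ids {11, 13} → MAX(m.amount)=129
  7: ids {1, 5, 20} → MAX(m.amount)=178
  12: ids {22} → MAX(m.amount)=204
  16: ids {19} → MAX(m.amount)=148

Pia | 300 ; Omar | 129 ; Vik | 178 ; Farid | 204 ; Quinn | 148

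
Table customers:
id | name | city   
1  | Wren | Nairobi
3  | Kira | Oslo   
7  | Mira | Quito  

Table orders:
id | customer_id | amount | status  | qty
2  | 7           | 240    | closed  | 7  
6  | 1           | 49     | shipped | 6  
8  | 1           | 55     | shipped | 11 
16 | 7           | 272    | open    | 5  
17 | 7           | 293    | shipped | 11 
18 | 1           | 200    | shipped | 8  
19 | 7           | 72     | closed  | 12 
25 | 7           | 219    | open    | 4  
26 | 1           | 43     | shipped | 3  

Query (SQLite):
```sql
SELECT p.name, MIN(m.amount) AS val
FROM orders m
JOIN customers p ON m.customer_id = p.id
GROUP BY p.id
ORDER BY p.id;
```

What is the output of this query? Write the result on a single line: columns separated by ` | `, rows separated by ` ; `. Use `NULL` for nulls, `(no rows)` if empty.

Join each orders row to its customers via customer_id.
Group joined rows by customers.id; compute MIN(m.amount) per group.
  1: ids {6, 8, 18, 26} → MIN(m.amount)=43
  7: ids {2, 16, 17, 19, 25} → MIN(m.amount)=72

Wren | 43 ; Mira | 72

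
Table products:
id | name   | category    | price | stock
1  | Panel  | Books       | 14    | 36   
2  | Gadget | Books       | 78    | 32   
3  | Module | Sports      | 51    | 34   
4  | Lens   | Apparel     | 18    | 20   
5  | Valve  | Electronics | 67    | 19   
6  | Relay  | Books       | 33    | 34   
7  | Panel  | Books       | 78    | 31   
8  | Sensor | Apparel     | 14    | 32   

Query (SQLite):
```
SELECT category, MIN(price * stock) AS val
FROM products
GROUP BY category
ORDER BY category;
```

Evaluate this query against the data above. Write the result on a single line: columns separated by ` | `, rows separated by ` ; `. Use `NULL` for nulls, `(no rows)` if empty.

For each row compute price * stock.
Group by category; take MIN of the expression per group.
  Apparel: ids {4, 8} → MIN(price * stock)=360
  Books: ids {1, 2, 6, 7} → MIN(price * stock)=504
  Electronics: ids {5} → MIN(price * stock)=1273
  Sports: ids {3} → MIN(price * stock)=1734

Apparel | 360 ; Books | 504 ; Electronics | 1273 ; Sports | 1734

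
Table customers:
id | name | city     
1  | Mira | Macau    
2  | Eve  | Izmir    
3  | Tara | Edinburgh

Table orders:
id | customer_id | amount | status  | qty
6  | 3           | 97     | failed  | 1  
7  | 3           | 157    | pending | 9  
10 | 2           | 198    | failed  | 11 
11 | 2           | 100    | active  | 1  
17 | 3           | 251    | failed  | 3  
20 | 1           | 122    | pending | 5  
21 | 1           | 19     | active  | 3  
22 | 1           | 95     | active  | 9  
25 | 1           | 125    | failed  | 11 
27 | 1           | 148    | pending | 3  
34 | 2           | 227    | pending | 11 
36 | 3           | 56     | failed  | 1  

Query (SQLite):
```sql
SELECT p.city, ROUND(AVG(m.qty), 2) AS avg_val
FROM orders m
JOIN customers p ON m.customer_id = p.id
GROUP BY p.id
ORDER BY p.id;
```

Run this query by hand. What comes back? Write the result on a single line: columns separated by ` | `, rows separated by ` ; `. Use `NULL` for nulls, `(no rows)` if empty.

Join each orders row to its customers via customer_id.
Group joined rows by customers.id; compute ROUND(AVG(m.qty), 2) per group.
  1: ids {20, 21, 22, 25, 27} → ROUND(AVG(m.qty), 2)=6.2
  2: ids {10, 11, 34} → ROUND(AVG(m.qty), 2)=7.67
  3: ids {6, 7, 17, 36} → ROUND(AVG(m.qty), 2)=3.5

Macau | 6.2 ; Izmir | 7.67 ; Edinburgh | 3.5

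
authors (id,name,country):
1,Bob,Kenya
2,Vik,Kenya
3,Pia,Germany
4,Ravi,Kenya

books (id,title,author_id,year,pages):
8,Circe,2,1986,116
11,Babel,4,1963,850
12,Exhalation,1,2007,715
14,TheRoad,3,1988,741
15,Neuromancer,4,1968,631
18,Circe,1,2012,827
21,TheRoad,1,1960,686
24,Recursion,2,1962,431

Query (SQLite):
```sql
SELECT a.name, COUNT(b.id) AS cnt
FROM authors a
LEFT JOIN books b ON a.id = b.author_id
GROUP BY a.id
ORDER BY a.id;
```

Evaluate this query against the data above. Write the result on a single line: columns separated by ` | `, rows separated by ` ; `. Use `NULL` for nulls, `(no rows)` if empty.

Bob | 3 ; Vik | 2 ; Pia | 1 ; Ravi | 2

LEFT JOIN keeps every authors row; unmatched ones get NULL for books columns.
Group by authors.id and compute COUNT(b.id). COUNT(col) of an all-NULL group is 0.
  1: ids {12, 18, 21} → COUNT(b.id)=3
  2: ids {8, 24} → COUNT(b.id)=2
  3: ids {14} → COUNT(b.id)=1
  4: ids {11, 15} → COUNT(b.id)=2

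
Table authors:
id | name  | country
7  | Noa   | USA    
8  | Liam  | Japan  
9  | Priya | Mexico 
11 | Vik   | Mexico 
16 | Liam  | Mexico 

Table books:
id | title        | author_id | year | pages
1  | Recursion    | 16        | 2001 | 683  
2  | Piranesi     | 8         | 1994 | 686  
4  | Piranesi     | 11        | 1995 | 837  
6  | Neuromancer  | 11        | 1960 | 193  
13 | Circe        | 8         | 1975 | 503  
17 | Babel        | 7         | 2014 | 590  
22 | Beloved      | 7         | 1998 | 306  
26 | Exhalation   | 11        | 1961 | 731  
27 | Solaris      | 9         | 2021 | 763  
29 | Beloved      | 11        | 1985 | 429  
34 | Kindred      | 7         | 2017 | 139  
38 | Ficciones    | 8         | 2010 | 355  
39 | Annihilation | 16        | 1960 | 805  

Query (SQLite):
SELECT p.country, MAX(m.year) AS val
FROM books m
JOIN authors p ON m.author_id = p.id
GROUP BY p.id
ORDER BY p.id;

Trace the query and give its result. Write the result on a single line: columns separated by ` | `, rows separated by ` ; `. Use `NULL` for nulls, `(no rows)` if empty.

USA | 2017 ; Japan | 2010 ; Mexico | 2021 ; Mexico | 1995 ; Mexico | 2001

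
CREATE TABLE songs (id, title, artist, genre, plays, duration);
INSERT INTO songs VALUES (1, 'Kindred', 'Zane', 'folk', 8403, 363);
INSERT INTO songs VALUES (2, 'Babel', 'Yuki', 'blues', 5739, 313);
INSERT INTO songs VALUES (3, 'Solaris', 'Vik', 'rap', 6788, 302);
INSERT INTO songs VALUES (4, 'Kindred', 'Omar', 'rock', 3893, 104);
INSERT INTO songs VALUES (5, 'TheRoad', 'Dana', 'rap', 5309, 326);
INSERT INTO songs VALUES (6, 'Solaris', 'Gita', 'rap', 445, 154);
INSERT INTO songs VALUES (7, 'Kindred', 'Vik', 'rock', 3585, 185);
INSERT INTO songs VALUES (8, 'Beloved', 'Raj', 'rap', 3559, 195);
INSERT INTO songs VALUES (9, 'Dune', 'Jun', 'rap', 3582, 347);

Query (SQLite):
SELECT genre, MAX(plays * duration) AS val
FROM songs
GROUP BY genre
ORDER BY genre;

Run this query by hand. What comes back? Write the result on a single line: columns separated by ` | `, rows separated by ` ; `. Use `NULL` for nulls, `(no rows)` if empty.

blues | 1796307 ; folk | 3050289 ; rap | 2049976 ; rock | 663225

For each row compute plays * duration.
Group by genre; take MAX of the expression per group.
  blues: ids {2} → MAX(plays * duration)=1796307
  folk: ids {1} → MAX(plays * duration)=3050289
  rap: ids {3, 5, 6, 8, 9} → MAX(plays * duration)=2049976
  rock: ids {4, 7} → MAX(plays * duration)=663225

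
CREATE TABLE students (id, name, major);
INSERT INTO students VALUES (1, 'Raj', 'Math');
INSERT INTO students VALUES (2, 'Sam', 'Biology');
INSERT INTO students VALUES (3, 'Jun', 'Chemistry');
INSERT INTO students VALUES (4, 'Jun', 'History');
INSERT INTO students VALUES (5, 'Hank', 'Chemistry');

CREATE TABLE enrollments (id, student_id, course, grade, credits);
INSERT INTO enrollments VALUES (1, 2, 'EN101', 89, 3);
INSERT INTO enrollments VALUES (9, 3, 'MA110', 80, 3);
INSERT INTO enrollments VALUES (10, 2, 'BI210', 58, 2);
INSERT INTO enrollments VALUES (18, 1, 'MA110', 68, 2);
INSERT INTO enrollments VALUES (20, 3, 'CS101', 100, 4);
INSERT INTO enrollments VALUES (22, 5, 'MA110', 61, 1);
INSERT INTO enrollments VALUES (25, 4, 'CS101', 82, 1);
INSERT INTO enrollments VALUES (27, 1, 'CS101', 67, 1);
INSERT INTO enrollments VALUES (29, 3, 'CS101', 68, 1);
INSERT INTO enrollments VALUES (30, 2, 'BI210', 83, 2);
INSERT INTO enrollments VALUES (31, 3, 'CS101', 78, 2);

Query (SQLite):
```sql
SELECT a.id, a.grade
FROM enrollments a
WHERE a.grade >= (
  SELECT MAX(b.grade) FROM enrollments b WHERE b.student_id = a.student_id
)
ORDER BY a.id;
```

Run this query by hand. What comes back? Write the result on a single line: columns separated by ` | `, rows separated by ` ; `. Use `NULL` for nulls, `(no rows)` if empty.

For each enrollments row a, compute MAX(grade) over rows sharing a.student_id.
Keep row a if a.grade >= that per-group MAX.
  student_id=1: MAX(grade) = 68
  student_id=2: MAX(grade) = 89
  student_id=3: MAX(grade) = 100
  student_id=4: MAX(grade) = 82
  student_id=5: MAX(grade) = 61

1 | 89 ; 18 | 68 ; 20 | 100 ; 22 | 61 ; 25 | 82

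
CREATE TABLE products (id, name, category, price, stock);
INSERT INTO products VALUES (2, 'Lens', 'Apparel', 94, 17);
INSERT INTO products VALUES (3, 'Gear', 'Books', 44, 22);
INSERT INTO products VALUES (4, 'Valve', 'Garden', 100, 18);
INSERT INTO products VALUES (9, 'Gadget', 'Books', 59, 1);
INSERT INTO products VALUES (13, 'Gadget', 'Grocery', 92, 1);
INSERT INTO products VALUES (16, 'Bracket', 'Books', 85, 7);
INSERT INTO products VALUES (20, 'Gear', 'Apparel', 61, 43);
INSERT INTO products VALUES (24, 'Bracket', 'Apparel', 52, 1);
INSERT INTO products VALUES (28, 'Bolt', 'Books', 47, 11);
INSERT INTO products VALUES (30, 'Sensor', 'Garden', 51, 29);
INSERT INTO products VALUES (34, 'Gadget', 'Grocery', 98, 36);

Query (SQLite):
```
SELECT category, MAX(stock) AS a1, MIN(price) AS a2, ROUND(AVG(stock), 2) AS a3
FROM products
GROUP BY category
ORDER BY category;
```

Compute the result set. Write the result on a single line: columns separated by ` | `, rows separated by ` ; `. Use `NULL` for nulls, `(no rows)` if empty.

Apparel | 43 | 52 | 20.33 ; Books | 22 | 44 | 10.25 ; Garden | 29 | 51 | 23.5 ; Grocery | 36 | 92 | 18.5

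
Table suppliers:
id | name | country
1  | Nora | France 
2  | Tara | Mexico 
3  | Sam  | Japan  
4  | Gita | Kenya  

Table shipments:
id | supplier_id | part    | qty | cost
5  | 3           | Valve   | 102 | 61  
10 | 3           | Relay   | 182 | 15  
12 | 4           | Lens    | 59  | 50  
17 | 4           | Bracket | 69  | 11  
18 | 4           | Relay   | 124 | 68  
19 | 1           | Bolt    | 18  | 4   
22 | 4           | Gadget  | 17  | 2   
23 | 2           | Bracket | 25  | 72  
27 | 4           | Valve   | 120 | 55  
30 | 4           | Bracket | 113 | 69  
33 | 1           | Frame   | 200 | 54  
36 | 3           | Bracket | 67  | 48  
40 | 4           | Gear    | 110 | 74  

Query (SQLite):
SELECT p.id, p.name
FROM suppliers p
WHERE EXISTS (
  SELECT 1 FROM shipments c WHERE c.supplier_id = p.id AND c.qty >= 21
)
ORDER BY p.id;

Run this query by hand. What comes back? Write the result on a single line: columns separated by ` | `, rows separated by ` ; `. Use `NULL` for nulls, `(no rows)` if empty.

For each suppliers row, check whether any shipments with matching supplier_id has qty >= 21.
Keep rows where that is true.

1 | Nora ; 2 | Tara ; 3 | Sam ; 4 | Gita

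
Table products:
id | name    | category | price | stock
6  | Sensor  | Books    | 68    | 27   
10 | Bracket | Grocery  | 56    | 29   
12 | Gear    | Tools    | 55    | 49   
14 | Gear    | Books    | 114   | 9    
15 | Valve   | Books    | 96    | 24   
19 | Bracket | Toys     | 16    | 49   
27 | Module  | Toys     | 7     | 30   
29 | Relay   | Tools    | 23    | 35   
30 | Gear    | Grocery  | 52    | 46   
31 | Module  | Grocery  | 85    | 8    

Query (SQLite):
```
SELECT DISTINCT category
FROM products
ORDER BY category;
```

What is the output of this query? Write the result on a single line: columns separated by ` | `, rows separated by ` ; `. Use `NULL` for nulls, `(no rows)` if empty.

Collect distinct category values from products.

Books ; Grocery ; Tools ; Toys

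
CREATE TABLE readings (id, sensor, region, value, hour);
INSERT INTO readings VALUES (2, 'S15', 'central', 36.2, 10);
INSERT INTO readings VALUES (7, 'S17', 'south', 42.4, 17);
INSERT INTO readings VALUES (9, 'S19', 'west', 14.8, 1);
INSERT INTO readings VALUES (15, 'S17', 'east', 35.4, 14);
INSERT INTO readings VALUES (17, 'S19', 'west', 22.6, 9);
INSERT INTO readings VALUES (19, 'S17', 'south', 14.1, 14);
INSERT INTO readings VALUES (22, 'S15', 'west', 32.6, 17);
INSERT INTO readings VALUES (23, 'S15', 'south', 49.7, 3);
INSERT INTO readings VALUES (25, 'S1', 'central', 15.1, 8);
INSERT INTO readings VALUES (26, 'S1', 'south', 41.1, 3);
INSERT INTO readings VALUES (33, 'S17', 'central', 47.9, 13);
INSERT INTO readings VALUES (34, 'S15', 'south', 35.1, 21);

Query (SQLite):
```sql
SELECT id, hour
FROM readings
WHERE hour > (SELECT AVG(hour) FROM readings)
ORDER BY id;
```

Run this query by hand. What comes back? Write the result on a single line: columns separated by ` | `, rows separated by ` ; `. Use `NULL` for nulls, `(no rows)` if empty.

7 | 17 ; 15 | 14 ; 19 | 14 ; 22 | 17 ; 33 | 13 ; 34 | 21

Scalar subquery: AVG(hour) over all readings rows = 10.833333 (≈; comparison uses full precision).
Keep rows where hour > that value.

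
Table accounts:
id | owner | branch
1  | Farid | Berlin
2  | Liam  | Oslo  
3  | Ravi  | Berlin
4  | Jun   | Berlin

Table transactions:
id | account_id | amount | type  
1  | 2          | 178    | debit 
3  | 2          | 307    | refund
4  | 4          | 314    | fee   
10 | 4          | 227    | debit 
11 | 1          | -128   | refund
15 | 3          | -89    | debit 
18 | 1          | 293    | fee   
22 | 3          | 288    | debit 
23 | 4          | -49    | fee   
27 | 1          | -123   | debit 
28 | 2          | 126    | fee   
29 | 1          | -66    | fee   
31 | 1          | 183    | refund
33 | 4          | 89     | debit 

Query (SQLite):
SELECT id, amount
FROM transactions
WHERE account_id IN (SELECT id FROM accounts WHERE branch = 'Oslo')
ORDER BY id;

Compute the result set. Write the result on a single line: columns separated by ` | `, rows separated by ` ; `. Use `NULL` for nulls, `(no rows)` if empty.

1 | 178 ; 3 | 307 ; 28 | 126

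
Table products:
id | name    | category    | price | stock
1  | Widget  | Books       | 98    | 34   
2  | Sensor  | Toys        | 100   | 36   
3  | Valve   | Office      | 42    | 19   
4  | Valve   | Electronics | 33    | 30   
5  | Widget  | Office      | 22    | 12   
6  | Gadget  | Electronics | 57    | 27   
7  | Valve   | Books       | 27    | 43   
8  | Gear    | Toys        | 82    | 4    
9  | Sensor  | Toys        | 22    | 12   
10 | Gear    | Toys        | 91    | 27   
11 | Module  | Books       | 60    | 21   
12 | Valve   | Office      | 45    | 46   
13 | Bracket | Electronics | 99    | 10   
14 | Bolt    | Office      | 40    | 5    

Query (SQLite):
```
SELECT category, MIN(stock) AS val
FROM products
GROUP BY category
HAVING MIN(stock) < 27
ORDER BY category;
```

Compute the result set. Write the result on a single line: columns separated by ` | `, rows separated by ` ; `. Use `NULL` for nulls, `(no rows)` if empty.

Partition products by category; compute MIN(stock) within each group.
HAVING: keep groups where MIN(stock) < 27.
  Books: ids {1, 7, 11} → MIN(stock)=21
  Electronics: ids {4, 6, 13} → MIN(stock)=10
  Office: ids {3, 5, 12, 14} → MIN(stock)=5
  Toys: ids {2, 8, 9, 10} → MIN(stock)=4

Books | 21 ; Electronics | 10 ; Office | 5 ; Toys | 4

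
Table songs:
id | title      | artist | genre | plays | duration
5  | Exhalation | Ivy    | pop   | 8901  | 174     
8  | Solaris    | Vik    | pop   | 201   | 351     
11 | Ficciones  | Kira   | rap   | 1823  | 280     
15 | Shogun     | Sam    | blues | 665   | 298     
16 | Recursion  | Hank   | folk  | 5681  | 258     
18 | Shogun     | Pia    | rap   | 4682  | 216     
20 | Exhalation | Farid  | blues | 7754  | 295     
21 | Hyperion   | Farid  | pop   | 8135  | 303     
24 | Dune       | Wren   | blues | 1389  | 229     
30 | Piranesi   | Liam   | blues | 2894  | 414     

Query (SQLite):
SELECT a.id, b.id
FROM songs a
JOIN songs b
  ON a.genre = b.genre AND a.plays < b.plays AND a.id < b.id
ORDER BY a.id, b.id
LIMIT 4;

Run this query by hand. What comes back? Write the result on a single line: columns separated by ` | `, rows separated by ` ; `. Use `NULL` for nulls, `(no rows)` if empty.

8 | 21 ; 11 | 18 ; 15 | 20 ; 15 | 24

Pairs (a,b) with same genre, a.plays < b.plays, a.id < b.id.
genre groups: blues:{15,20,24,30} folk:{16} pop:{5,8,21} rap:{11,18}
Ordered by (a.id, b.id); first 4.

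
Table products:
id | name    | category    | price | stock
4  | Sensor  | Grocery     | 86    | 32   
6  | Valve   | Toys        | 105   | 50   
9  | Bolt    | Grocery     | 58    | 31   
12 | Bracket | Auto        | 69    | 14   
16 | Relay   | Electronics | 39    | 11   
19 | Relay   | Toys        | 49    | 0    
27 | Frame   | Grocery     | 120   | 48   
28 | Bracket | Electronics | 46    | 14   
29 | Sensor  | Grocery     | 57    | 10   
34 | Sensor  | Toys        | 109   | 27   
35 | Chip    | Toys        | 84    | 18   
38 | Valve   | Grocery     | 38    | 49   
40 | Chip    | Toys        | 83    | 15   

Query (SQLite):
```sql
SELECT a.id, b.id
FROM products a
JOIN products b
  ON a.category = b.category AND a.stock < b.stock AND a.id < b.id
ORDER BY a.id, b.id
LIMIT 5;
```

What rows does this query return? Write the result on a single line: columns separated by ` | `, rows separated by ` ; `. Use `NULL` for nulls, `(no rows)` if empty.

4 | 27 ; 4 | 38 ; 9 | 27 ; 9 | 38 ; 16 | 28

Pairs (a,b) with same category, a.stock < b.stock, a.id < b.id.
category groups: Auto:{12} Electronics:{16,28} Grocery:{4,9,27,29,38} Toys:{6,19,34,35,40}
Ordered by (a.id, b.id); first 5.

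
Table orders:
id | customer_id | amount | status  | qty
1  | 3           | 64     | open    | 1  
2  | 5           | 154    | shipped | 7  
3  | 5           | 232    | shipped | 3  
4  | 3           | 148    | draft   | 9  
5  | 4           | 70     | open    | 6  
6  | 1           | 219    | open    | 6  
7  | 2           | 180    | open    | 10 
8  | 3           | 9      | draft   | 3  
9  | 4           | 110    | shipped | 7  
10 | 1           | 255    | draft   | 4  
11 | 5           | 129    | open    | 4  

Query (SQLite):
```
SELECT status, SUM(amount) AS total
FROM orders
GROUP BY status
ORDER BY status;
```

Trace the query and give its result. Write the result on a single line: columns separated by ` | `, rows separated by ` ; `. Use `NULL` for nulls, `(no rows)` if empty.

draft | 412 ; open | 662 ; shipped | 496

Partition orders by status; compute SUM(amount) within each group.
  draft: ids {4, 8, 10} → SUM(amount)=412
  open: ids {1, 5, 6, 7, 11} → SUM(amount)=662
  shipped: ids {2, 3, 9} → SUM(amount)=496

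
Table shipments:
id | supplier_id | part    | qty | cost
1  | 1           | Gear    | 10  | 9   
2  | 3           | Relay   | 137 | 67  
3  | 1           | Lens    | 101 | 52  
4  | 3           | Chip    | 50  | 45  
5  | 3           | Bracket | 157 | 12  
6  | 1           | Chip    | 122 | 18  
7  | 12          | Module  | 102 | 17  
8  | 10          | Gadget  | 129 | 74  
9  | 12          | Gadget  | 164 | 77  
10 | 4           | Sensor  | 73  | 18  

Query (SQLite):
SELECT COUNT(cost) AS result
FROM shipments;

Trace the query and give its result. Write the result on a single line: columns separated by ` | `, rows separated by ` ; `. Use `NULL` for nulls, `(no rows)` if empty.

10

All cost values: [9, 67, 52, 45, 12, 18, 17, 74, 77, 18].
COUNT(cost) counts non-NULL values → 10.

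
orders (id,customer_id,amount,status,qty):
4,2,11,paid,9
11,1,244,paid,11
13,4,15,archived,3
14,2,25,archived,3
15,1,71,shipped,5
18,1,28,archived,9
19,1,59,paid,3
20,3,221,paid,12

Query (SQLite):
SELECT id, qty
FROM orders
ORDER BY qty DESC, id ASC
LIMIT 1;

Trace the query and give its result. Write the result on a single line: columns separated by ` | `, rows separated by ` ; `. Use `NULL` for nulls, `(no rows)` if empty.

20 | 12

Sort by qty desc, tiebreak id asc: (12, id=20), (11, id=11), (9, id=4), (9, id=18) …. Take first 1.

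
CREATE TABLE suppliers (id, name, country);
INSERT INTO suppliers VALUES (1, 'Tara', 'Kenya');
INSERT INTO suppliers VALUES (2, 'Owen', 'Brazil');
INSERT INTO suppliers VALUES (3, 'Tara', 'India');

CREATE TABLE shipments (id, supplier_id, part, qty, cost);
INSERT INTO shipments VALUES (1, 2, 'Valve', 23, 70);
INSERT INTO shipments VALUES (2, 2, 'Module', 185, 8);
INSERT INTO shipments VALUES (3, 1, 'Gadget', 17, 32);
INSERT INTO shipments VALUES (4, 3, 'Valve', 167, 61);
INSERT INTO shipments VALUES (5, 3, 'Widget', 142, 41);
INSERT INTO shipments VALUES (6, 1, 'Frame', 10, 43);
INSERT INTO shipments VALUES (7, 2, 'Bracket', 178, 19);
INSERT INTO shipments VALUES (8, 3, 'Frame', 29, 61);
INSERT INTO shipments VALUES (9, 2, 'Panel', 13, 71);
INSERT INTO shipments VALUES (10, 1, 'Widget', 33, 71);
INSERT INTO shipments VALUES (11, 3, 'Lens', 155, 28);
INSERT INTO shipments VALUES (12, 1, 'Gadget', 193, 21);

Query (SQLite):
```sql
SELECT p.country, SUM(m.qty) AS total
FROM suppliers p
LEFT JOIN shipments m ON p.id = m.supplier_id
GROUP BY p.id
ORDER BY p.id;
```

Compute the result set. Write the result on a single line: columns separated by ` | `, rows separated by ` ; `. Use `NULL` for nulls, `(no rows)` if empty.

Kenya | 253 ; Brazil | 399 ; India | 493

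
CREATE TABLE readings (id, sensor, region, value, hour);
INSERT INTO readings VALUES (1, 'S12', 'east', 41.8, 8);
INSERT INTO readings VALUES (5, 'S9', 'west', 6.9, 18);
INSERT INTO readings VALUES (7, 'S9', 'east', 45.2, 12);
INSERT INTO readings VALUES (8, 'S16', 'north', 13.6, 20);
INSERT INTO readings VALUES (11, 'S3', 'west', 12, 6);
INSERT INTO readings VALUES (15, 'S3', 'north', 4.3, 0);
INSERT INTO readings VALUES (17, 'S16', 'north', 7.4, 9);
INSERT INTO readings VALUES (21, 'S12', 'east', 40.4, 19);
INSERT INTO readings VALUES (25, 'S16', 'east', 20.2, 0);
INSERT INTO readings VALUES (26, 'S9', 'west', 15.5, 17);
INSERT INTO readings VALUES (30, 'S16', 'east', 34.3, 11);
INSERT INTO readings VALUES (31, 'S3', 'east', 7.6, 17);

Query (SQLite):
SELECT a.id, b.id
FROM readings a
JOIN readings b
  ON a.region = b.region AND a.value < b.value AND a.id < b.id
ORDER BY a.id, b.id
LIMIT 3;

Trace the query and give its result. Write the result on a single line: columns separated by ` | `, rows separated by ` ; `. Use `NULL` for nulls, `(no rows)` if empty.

Pairs (a,b) with same region, a.value < b.value, a.id < b.id.
region groups: east:{1,7,21,25,30,31} north:{8,15,17} west:{5,11,26}
Ordered by (a.id, b.id); first 3.

1 | 7 ; 5 | 11 ; 5 | 26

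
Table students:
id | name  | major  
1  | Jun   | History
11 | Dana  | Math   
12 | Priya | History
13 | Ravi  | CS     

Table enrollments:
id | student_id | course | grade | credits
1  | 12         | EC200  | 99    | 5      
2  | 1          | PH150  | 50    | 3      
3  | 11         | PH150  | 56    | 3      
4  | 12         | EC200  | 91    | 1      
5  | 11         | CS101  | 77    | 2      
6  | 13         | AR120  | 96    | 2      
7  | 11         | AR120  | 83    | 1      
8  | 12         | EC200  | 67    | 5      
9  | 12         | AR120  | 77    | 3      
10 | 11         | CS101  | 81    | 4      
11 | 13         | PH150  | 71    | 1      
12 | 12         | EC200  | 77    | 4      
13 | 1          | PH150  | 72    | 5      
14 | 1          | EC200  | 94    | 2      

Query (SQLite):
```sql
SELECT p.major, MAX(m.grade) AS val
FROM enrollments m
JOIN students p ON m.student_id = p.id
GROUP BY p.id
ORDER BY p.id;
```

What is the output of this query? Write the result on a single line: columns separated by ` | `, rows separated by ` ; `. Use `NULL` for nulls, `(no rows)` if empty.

History | 94 ; Math | 83 ; History | 99 ; CS | 96

Join each enrollments row to its students via student_id.
Group joined rows by students.id; compute MAX(m.grade) per group.
  1: ids {2, 13, 14} → MAX(m.grade)=94
  11: ids {3, 5, 7, 10} → MAX(m.grade)=83
  12: ids {1, 4, 8, 9, 12} → MAX(m.grade)=99
  13: ids {6, 11} → MAX(m.grade)=96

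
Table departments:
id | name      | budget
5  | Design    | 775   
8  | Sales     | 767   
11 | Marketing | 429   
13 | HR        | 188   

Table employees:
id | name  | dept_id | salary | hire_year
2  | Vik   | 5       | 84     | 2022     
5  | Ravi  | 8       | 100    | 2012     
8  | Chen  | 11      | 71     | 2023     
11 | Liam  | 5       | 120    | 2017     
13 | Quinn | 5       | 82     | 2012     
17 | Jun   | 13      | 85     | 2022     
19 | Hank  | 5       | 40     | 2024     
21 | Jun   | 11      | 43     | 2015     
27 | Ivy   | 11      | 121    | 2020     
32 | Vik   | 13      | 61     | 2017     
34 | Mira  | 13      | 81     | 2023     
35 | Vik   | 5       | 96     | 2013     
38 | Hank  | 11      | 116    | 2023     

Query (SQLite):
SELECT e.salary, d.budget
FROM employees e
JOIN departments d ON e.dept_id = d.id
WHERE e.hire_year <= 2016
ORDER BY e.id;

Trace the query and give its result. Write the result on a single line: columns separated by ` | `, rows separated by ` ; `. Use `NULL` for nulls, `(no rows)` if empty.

Each employees row matches the departments row where dept_id = departments.id.
Then keep rows with e.hire_year <= 2016.

100 | 767 ; 82 | 775 ; 43 | 429 ; 96 | 775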